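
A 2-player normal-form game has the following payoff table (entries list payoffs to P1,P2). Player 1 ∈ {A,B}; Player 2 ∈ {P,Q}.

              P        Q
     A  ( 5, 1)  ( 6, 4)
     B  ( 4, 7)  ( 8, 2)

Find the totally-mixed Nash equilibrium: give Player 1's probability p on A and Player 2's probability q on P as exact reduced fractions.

P1 mixes 5/8 on A; P2 mixes 2/3 on P

P1 indiff ⇒ q·5+(1-q)·6 = q·4+(1-q)·8 ⇒ q(1) = (1-q)(2) ⇒ q = 2/3
P2 indiff ⇒ p·1+(1-p)·7 = p·4+(1-p)·2 ⇒ p(-3) = (1-p)(-5) ⇒ p = 5/8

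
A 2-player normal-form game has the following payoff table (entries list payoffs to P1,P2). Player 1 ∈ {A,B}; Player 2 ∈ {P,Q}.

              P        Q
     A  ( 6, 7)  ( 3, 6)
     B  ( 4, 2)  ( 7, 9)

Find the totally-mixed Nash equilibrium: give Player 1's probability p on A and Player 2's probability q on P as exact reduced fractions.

P1 indiff ⇒ q·6+(1-q)·3 = q·4+(1-q)·7 ⇒ q(2) = (1-q)(4) ⇒ q = 2/3
P2 indiff ⇒ p·7+(1-p)·2 = p·6+(1-p)·9 ⇒ p(1) = (1-p)(7) ⇒ p = 7/8

P1 mixes 7/8 on A; P2 mixes 2/3 on P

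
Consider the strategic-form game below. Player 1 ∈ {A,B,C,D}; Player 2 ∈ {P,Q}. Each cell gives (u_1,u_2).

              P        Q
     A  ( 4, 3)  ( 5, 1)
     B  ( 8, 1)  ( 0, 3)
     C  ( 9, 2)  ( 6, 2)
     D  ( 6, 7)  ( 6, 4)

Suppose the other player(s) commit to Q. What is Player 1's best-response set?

BR_1 = {C,D}

u_1(A vs Q) = 5
u_1(B vs Q) = 0
u_1(C vs Q) = 6
u_1(D vs Q) = 6
max payoff 6 at {C,D}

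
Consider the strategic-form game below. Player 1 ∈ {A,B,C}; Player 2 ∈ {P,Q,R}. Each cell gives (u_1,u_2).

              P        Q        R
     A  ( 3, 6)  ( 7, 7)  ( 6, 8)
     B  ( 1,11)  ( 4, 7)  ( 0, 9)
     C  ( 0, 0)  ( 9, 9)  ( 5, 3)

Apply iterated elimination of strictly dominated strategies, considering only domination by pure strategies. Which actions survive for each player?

Survivors P1:{A,C} P2:{Q,R}

P1 drop B (A beats it: P:3>1 Q:7>4 R:6>0)
P2 drop P (Q beats it: A:7>6 C:9>0)
P1→{A,C} P2→{Q,R}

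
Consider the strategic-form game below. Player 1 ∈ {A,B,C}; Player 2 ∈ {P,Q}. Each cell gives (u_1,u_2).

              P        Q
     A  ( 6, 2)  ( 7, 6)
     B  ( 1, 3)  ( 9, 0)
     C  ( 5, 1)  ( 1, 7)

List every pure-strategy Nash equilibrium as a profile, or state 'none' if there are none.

(A,P): not NE [P2→Q gives 6>2]
(A,Q): not NE [P1→B gives 9>7]
(B,P): not NE [P1→A gives 6>1]
(B,Q): not NE [P2→P gives 3>0]
(C,P): not NE [P1→A gives 6>5; P2→Q gives 7>1]
(C,Q): not NE [P1→B gives 9>1]

No pure NE.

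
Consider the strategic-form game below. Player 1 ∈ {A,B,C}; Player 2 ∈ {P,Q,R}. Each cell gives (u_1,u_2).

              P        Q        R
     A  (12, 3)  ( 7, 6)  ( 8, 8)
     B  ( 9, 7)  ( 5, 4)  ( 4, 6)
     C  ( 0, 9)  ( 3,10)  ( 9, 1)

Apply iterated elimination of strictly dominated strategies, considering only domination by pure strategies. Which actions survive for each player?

P1 drop B (A beats it: P:12>9 Q:7>5 R:8>4)
P2 drop P (Q beats it: A:6>3 C:10>9)
P1→{A,C} P2→{Q,R}

IESDS → P1:{A,C} P2:{Q,R}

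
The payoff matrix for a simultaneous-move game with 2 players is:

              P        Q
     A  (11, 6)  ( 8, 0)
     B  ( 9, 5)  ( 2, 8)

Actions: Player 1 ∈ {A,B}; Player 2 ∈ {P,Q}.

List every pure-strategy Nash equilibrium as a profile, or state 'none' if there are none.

(A,P): NE
(A,Q): not NE [P2→P gives 6>0]
(B,P): not NE [P1→A gives 11>9; P2→Q gives 8>5]
(B,Q): not NE [P1→A gives 8>2]

NE set: (A,P)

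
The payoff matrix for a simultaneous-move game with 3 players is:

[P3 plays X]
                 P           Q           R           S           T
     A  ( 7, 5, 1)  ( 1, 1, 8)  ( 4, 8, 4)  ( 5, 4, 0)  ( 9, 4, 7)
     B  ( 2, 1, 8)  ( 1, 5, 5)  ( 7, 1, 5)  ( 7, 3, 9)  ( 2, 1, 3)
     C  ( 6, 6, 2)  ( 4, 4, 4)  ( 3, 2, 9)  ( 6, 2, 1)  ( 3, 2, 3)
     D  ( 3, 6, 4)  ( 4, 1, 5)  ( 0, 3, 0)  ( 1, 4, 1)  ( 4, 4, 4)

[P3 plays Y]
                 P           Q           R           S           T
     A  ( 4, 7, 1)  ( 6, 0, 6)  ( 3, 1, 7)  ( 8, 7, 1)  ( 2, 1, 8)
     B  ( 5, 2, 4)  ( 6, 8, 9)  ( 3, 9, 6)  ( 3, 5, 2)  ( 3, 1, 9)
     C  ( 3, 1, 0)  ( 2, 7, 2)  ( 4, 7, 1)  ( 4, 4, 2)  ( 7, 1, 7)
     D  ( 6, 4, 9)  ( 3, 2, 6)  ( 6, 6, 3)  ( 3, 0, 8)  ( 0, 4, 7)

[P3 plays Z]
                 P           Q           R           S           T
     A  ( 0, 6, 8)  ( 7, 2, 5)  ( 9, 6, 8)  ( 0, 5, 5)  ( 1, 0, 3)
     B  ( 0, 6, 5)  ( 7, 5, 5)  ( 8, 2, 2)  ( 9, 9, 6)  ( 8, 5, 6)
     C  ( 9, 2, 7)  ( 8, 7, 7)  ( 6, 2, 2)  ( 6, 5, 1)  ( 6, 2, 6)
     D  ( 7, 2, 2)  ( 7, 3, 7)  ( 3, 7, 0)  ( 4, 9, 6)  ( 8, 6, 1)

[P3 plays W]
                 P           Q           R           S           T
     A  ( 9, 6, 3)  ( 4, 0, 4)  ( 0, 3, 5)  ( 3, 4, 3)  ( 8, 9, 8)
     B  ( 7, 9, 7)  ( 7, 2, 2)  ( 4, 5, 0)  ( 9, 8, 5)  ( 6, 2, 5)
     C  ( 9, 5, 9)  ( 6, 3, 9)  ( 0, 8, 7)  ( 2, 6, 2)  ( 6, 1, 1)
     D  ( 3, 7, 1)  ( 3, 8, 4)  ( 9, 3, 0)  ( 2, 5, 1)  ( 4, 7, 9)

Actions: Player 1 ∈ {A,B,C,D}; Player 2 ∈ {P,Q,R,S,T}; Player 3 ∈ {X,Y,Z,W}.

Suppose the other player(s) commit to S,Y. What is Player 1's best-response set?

BR_1 = {A}

u_1(A vs S,Y) = 8
u_1(B vs S,Y) = 3
u_1(C vs S,Y) = 4
u_1(D vs S,Y) = 3
max payoff 8 at {A}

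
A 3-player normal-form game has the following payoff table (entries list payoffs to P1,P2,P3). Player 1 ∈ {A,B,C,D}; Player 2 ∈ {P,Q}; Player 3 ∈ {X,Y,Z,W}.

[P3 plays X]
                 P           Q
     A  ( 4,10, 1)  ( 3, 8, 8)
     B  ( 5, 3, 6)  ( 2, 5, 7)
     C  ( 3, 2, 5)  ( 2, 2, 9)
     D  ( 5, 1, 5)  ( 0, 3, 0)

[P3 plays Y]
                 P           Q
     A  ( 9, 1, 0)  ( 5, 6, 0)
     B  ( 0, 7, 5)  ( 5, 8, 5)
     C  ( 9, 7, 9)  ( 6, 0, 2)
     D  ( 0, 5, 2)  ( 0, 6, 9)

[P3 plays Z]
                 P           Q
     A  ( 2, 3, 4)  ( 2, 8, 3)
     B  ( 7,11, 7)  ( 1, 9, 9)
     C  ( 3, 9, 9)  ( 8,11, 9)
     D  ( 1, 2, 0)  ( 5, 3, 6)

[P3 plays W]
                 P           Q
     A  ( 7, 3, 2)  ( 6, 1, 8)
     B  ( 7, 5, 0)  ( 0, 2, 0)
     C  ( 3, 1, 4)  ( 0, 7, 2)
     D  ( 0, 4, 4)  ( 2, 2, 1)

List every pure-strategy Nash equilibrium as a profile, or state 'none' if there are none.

NE set: (B,P,Z), (C,P,Y), (C,Q,Z)

(A,P,X): not NE [P1→D gives 5>4; P3→Z gives 4>1]
(A,P,Y): not NE [P2→Q gives 6>1; P3→Z gives 4>0]
(A,P,Z): not NE [P1→B gives 7>2; P2→Q gives 8>3]
(A,P,W): not NE [P3→Z gives 4>2]
(A,Q,X): not NE [P2→P gives 10>8]
(A,Q,Y): not NE [P1→C gives 6>5; P3→W gives 8>0]
(A,Q,Z): not NE [P1→C gives 8>2; P3→W gives 8>3]
(A,Q,W): not NE [P2→P gives 3>1]
(B,P,X): not NE [P2→Q gives 5>3; P3→Z gives 7>6]
(B,P,Y): not NE [P1→C gives 9>0; P2→Q gives 8>7; P3→Z gives 7>5]
(B,P,Z): NE
(B,P,W): not NE [P3→Z gives 7>0]
(B,Q,X): not NE [P1→A gives 3>2; P3→Z gives 9>7]
(B,Q,Y): not NE [P1→C gives 6>5; P3→Z gives 9>5]
(B,Q,Z): not NE [P1→C gives 8>1; P2→P gives 11>9]
(B,Q,W): not NE [P1→A gives 6>0; P2→P gives 5>2; P3→Z gives 9>0]
(C,P,X): not NE [P1→D gives 5>3; P3→Z gives 9>5]
(C,P,Y): NE
(C,P,Z): not NE [P1→B gives 7>3; P2→Q gives 11>9]
(C,P,W): not NE [P1→B gives 7>3; P2→Q gives 7>1; P3→Z gives 9>4]
(C,Q,X): not NE [P1→A gives 3>2]
(C,Q,Y): not NE [P2→P gives 7>0; P3→Z gives 9>2]
(C,Q,Z): NE
(C,Q,W): not NE [P1→A gives 6>0; P3→Z gives 9>2]
(D,P,X): not NE [P2→Q gives 3>1]
(D,P,Y): not NE [P1→C gives 9>0; P2→Q gives 6>5; P3→X gives 5>2]
(D,P,Z): not NE [P1→B gives 7>1; P2→Q gives 3>2; P3→X gives 5>0]
(D,P,W): not NE [P1→B gives 7>0; P3→X gives 5>4]
(D,Q,X): not NE [P1→A gives 3>0; P3→Y gives 9>0]
(D,Q,Y): not NE [P1→C gives 6>0]
(D,Q,Z): not NE [P1→C gives 8>5; P3→Y gives 9>6]
(D,Q,W): not NE [P1→A gives 6>2; P2→P gives 4>2; P3→Y gives 9>1]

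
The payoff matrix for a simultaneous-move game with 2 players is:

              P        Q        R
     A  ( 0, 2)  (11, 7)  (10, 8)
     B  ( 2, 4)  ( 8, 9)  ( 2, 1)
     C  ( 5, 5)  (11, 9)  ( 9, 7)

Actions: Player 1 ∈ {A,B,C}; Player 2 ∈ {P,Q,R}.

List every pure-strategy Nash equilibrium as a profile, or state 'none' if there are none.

(A,P): not NE [P1→C gives 5>0; P2→R gives 8>2]
(A,Q): not NE [P2→R gives 8>7]
(A,R): NE
(B,P): not NE [P1→C gives 5>2; P2→Q gives 9>4]
(B,Q): not NE [P1→C gives 11>8]
(B,R): not NE [P1→A gives 10>2; P2→Q gives 9>1]
(C,P): not NE [P2→Q gives 9>5]
(C,Q): NE
(C,R): not NE [P1→A gives 10>9; P2→Q gives 9>7]

PSNE = {(A,R), (C,Q)}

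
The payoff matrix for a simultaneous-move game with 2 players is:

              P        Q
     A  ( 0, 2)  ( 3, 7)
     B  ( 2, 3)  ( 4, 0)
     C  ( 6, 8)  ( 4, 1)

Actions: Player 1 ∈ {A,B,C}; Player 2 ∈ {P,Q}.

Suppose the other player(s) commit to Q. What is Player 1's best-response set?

u_1(A vs Q) = 3
u_1(B vs Q) = 4
u_1(C vs Q) = 4
max payoff 4 at {B,C}

BR_1 = {B,C}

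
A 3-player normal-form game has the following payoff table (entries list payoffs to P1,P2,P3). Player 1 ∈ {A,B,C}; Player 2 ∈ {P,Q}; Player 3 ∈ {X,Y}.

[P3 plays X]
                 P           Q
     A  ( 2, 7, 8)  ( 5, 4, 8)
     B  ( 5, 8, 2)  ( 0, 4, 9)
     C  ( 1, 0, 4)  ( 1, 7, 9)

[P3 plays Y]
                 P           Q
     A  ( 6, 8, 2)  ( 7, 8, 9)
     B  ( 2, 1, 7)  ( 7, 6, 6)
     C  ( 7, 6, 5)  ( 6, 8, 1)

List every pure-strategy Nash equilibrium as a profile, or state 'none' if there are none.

PSNE = {(A,Q,Y)}

(A,P,X): not NE [P1→B gives 5>2]
(A,P,Y): not NE [P1→C gives 7>6; P3→X gives 8>2]
(A,Q,X): not NE [P2→P gives 7>4; P3→Y gives 9>8]
(A,Q,Y): NE
(B,P,X): not NE [P3→Y gives 7>2]
(B,P,Y): not NE [P1→C gives 7>2; P2→Q gives 6>1]
(B,Q,X): not NE [P1→A gives 5>0; P2→P gives 8>4]
(B,Q,Y): not NE [P3→X gives 9>6]
(C,P,X): not NE [P1→B gives 5>1; P2→Q gives 7>0; P3→Y gives 5>4]
(C,P,Y): not NE [P2→Q gives 8>6]
(C,Q,X): not NE [P1→A gives 5>1]
(C,Q,Y): not NE [P1→B gives 7>6; P3→X gives 9>1]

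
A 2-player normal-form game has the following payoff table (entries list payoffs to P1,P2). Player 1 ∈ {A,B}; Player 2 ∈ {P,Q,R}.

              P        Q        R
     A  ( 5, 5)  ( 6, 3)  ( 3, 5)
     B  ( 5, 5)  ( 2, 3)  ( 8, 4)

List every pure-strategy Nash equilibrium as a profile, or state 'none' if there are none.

(A,P): NE
(A,Q): not NE [P2→R gives 5>3]
(A,R): not NE [P1→B gives 8>3]
(B,P): NE
(B,Q): not NE [P1→A gives 6>2; P2→P gives 5>3]
(B,R): not NE [P2→P gives 5>4]

Nash profiles: (A,P), (B,P)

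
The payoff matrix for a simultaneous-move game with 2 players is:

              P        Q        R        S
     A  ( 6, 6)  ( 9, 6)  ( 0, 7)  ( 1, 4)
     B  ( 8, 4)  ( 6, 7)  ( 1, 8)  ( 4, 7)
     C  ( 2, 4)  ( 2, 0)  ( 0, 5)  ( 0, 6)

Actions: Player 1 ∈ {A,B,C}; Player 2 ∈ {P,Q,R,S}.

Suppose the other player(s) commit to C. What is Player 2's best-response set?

u_2(P vs C) = 4
u_2(Q vs C) = 0
u_2(R vs C) = 5
u_2(S vs C) = 6
max payoff 6 at {S}

BR_2 = {S}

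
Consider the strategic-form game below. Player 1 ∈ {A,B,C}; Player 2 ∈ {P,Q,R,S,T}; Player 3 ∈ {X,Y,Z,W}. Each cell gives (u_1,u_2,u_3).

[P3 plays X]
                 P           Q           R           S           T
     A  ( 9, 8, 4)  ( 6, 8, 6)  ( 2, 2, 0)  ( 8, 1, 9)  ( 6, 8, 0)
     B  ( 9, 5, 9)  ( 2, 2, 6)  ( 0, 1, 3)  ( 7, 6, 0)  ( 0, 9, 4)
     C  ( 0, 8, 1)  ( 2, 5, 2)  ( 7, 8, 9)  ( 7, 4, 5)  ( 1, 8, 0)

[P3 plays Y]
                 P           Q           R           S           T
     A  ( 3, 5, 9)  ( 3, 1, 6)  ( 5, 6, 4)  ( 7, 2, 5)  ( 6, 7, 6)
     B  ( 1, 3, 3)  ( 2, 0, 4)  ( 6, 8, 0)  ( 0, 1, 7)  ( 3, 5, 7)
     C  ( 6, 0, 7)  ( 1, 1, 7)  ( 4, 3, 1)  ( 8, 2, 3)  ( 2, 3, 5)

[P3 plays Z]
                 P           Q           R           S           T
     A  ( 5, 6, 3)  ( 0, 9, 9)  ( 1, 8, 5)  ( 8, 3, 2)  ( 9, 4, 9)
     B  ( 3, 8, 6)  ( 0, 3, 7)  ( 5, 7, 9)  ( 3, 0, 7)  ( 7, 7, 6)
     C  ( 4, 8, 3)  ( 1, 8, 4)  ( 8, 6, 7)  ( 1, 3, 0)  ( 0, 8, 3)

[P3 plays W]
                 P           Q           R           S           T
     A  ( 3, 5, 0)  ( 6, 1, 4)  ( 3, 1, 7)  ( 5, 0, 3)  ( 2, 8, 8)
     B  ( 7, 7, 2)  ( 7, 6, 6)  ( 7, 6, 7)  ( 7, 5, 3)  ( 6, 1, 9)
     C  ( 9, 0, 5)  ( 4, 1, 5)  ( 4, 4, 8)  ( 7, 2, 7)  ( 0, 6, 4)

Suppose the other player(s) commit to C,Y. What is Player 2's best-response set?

argmax u_2 = {R,T}

u_2(P vs C,Y) = 0
u_2(Q vs C,Y) = 1
u_2(R vs C,Y) = 3
u_2(S vs C,Y) = 2
u_2(T vs C,Y) = 3
max payoff 3 at {R,T}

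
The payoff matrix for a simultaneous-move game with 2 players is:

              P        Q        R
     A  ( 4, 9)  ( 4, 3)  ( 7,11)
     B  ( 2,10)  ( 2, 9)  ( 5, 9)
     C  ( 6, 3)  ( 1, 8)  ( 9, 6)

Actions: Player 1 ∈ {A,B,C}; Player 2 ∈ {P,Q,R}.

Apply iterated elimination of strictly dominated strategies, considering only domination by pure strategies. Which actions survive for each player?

IESDS → P1:{A,C} P2:{Q,R}

P1 drop B (A beats it: P:4>2 Q:4>2 R:7>5)
P2 drop P (R beats it: A:11>9 C:6>3)
P1→{A,C} P2→{Q,R}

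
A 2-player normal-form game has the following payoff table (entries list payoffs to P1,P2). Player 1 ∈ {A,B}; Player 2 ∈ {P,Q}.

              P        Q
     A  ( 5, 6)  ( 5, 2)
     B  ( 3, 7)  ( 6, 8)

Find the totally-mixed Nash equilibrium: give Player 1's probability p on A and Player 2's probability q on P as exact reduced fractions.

(p,q) = (1/5, 1/3)

P1 indiff ⇒ q·5+(1-q)·5 = q·3+(1-q)·6 ⇒ q(2) = (1-q)(1) ⇒ q = 1/3
P2 indiff ⇒ p·6+(1-p)·7 = p·2+(1-p)·8 ⇒ p(4) = (1-p)(1) ⇒ p = 1/5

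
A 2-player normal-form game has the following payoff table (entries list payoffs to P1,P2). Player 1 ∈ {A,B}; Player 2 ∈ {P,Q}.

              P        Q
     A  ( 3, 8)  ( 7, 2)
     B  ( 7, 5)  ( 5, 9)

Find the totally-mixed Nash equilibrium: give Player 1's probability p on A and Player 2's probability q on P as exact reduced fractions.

P1 mixes 2/5 on A; P2 mixes 1/3 on P

P1 indiff ⇒ q·3+(1-q)·7 = q·7+(1-q)·5 ⇒ q(-4) = (1-q)(-2) ⇒ q = 1/3
P2 indiff ⇒ p·8+(1-p)·5 = p·2+(1-p)·9 ⇒ p(6) = (1-p)(4) ⇒ p = 2/5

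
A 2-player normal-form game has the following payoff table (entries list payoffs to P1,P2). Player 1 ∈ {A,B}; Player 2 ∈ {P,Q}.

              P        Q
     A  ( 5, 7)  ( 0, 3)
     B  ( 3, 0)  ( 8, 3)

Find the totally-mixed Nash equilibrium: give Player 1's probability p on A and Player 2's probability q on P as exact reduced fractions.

(p,q) = (3/7, 4/5)

P1 indiff ⇒ q·5+(1-q)·0 = q·3+(1-q)·8 ⇒ q(2) = (1-q)(8) ⇒ q = 4/5
P2 indiff ⇒ p·7+(1-p)·0 = p·3+(1-p)·3 ⇒ p(4) = (1-p)(3) ⇒ p = 3/7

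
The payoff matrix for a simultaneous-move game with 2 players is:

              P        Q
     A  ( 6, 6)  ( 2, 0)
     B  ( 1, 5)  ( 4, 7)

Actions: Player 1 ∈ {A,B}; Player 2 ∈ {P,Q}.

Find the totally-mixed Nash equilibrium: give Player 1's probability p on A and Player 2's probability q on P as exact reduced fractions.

P1 indiff ⇒ q·6+(1-q)·2 = q·1+(1-q)·4 ⇒ q(5) = (1-q)(2) ⇒ q = 2/7
P2 indiff ⇒ p·6+(1-p)·5 = p·0+(1-p)·7 ⇒ p(6) = (1-p)(2) ⇒ p = 1/4

p=1/4, q=2/7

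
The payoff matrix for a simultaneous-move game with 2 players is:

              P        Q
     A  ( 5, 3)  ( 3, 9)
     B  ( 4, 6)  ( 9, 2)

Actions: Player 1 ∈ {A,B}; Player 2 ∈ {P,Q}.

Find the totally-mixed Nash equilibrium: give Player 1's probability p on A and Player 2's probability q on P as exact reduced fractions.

P1 indiff ⇒ q·5+(1-q)·3 = q·4+(1-q)·9 ⇒ q(1) = (1-q)(6) ⇒ q = 6/7
P2 indiff ⇒ p·3+(1-p)·6 = p·9+(1-p)·2 ⇒ p(-6) = (1-p)(-4) ⇒ p = 2/5

P1 mixes 2/5 on A; P2 mixes 6/7 on P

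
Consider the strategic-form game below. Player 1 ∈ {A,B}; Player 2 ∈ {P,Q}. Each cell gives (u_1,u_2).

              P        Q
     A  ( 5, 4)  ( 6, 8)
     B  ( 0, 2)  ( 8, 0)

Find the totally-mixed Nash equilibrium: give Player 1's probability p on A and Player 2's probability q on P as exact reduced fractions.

(p,q) = (1/3, 2/7)

P1 indiff ⇒ q·5+(1-q)·6 = q·0+(1-q)·8 ⇒ q(5) = (1-q)(2) ⇒ q = 2/7
P2 indiff ⇒ p·4+(1-p)·2 = p·8+(1-p)·0 ⇒ p(-4) = (1-p)(-2) ⇒ p = 1/3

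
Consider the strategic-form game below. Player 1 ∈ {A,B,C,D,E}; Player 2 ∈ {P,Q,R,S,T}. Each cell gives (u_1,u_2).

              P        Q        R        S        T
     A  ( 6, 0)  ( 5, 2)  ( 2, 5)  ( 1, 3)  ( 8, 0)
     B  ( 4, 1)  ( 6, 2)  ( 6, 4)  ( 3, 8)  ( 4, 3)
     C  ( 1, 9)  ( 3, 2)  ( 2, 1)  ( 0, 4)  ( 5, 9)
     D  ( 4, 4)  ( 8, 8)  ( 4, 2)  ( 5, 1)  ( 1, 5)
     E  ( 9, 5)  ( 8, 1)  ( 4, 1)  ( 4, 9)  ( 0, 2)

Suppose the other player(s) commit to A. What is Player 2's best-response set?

u_2(P vs A) = 0
u_2(Q vs A) = 2
u_2(R vs A) = 5
u_2(S vs A) = 3
u_2(T vs A) = 0
max payoff 5 at {R}

BR_2 = {R}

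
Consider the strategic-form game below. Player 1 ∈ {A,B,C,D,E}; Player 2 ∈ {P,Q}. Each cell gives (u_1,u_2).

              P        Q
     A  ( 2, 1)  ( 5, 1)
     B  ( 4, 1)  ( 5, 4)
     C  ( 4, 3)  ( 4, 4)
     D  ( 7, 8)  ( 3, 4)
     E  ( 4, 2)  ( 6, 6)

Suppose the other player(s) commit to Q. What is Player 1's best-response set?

u_1(A vs Q) = 5
u_1(B vs Q) = 5
u_1(C vs Q) = 4
u_1(D vs Q) = 3
u_1(E vs Q) = 6
max payoff 6 at {E}

P1 best: {E}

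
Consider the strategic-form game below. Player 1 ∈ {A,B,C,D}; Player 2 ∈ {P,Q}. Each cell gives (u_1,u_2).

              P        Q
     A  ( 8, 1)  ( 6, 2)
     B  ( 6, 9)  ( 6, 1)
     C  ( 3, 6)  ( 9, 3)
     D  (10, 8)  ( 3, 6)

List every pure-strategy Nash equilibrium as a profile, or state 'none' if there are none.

Nash profiles: (D,P)

(A,P): not NE [P1→D gives 10>8; P2→Q gives 2>1]
(A,Q): not NE [P1→C gives 9>6]
(B,P): not NE [P1→D gives 10>6]
(B,Q): not NE [P1→C gives 9>6; P2→P gives 9>1]
(C,P): not NE [P1→D gives 10>3]
(C,Q): not NE [P2→P gives 6>3]
(D,P): NE
(D,Q): not NE [P1→C gives 9>3; P2→P gives 8>6]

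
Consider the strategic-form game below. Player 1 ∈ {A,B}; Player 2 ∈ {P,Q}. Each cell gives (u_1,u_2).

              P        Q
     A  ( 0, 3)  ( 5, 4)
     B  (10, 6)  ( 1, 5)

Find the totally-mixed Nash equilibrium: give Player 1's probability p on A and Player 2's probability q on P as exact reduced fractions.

P1 indiff ⇒ q·0+(1-q)·5 = q·10+(1-q)·1 ⇒ q(-10) = (1-q)(-4) ⇒ q = 2/7
P2 indiff ⇒ p·3+(1-p)·6 = p·4+(1-p)·5 ⇒ p(-1) = (1-p)(-1) ⇒ p = 1/2

p=1/2, q=2/7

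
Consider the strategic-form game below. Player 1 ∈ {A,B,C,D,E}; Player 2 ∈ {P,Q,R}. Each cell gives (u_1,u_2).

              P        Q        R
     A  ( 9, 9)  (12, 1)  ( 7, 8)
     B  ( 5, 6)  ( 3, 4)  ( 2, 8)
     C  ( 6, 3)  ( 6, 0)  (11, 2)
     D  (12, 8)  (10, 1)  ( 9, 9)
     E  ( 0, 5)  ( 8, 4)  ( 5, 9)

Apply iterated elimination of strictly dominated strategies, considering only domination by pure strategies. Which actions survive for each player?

IESDS → P1:{C,D} P2:{P,R}

P1 drop B (A beats it: P:9>5 Q:12>3 R:7>2)
P1 drop E (A beats it: P:9>0 Q:12>8 R:7>5)
P2 drop Q (P beats it: A:9>1 C:3>0 D:8>1)
P1 drop A (D beats it: P:12>9 R:9>7)
P1→{C,D} P2→{P,R}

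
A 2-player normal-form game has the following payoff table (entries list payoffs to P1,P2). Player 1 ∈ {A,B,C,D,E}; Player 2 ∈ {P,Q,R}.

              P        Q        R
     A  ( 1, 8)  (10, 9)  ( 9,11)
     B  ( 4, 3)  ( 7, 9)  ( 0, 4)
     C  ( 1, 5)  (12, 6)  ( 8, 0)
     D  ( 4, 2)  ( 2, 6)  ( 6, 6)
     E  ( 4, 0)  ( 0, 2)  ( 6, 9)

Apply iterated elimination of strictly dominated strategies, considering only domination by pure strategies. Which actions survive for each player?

P2 drop P (Q beats it: A:9>8 B:9>3 C:6>5 D:6>2 E:2>0)
P1 drop B (A beats it: Q:10>7 R:9>0)
P1 drop D (A beats it: Q:10>2 R:9>6)
P1 drop E (A beats it: Q:10>0 R:9>6)
P1→{A,C} P2→{Q,R}

IESDS → P1:{A,C} P2:{Q,R}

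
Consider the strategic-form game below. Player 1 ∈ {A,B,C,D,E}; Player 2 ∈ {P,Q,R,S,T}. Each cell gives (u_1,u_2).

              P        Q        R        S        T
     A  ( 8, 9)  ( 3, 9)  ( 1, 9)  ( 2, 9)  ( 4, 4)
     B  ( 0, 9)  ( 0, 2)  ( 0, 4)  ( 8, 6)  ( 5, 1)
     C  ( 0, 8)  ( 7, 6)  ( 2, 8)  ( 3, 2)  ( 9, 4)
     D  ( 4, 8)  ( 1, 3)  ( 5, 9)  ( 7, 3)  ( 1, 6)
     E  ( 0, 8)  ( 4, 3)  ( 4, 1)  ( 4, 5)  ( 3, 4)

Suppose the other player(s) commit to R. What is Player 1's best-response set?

u_1(A vs R) = 1
u_1(B vs R) = 0
u_1(C vs R) = 2
u_1(D vs R) = 5
u_1(E vs R) = 4
max payoff 5 at {D}

BR_1 = {D}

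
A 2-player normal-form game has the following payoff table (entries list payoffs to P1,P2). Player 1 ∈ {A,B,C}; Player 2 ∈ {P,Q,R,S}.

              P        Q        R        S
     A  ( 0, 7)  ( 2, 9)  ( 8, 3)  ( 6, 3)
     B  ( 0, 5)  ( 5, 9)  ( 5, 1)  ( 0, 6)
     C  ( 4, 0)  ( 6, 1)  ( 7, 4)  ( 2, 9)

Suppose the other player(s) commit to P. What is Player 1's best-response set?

BR_1 = {C}

u_1(A vs P) = 0
u_1(B vs P) = 0
u_1(C vs P) = 4
max payoff 4 at {C}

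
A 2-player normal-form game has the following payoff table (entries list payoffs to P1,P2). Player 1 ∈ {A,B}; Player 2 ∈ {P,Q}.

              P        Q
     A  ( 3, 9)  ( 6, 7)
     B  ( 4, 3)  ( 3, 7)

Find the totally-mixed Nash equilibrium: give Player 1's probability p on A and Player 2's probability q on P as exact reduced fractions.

P1 indiff ⇒ q·3+(1-q)·6 = q·4+(1-q)·3 ⇒ q(-1) = (1-q)(-3) ⇒ q = 3/4
P2 indiff ⇒ p·9+(1-p)·3 = p·7+(1-p)·7 ⇒ p(2) = (1-p)(4) ⇒ p = 2/3

p=2/3, q=3/4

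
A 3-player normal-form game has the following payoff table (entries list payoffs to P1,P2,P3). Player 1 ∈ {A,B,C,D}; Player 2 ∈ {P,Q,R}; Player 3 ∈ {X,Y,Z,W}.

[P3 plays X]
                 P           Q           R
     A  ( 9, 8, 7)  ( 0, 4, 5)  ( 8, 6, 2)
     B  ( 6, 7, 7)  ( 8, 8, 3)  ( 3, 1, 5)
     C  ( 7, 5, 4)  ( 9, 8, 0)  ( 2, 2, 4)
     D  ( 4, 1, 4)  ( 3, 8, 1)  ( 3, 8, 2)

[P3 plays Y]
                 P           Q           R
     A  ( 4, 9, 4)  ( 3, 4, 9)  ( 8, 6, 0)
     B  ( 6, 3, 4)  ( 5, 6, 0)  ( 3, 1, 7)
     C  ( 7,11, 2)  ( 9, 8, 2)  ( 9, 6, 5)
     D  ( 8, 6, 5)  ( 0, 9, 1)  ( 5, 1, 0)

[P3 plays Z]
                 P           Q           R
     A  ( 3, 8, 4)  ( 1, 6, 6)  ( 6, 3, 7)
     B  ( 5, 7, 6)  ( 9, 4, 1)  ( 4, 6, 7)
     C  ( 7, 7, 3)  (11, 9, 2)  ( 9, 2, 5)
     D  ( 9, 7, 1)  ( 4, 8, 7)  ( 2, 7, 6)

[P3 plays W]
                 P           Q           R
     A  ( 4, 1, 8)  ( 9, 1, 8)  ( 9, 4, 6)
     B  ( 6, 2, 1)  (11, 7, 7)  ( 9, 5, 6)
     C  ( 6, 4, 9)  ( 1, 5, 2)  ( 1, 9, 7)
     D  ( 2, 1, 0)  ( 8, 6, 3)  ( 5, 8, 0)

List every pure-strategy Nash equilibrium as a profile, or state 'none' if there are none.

PSNE = {(B,Q,W), (C,Q,Z)}

(A,P,X): not NE [P3→W gives 8>7]
(A,P,Y): not NE [P1→D gives 8>4; P3→W gives 8>4]
(A,P,Z): not NE [P1→D gives 9>3; P3→W gives 8>4]
(A,P,W): not NE [P1→C gives 6>4; P2→R gives 4>1]
(A,Q,X): not NE [P1→C gives 9>0; P2→P gives 8>4; P3→Y gives 9>5]
(A,Q,Y): not NE [P1→C gives 9>3; P2→P gives 9>4]
(A,Q,Z): not NE [P1→C gives 11>1; P2→P gives 8>6; P3→Y gives 9>6]
(A,Q,W): not NE [P1→B gives 11>9; P2→R gives 4>1; P3→Y gives 9>8]
(A,R,X): not NE [P2→P gives 8>6; P3→Z gives 7>2]
(A,R,Y): not NE [P1→C gives 9>8; P2→P gives 9>6; P3→Z gives 7>0]
(A,R,Z): not NE [P1→C gives 9>6; P2→P gives 8>3]
(A,R,W): not NE [P3→Z gives 7>6]
(B,P,X): not NE [P1→A gives 9>6; P2→Q gives 8>7]
(B,P,Y): not NE [P1→D gives 8>6; P2→Q gives 6>3; P3→X gives 7>4]
(B,P,Z): not NE [P1→D gives 9>5; P3→X gives 7>6]
(B,P,W): not NE [P2→Q gives 7>2; P3→X gives 7>1]
(B,Q,X): not NE [P1→C gives 9>8; P3→W gives 7>3]
(B,Q,Y): not NE [P1→C gives 9>5; P3→W gives 7>0]
(B,Q,Z): not NE [P1→C gives 11>9; P2→P gives 7>4; P3→W gives 7>1]
(B,Q,W): NE
(B,R,X): not NE [P1→A gives 8>3; P2→Q gives 8>1; P3→Z gives 7>5]
(B,R,Y): not NE [P1→C gives 9>3; P2→Q gives 6>1]
(B,R,Z): not NE [P1→C gives 9>4; P2→P gives 7>6]
(B,R,W): not NE [P2→Q gives 7>5; P3→Z gives 7>6]
(C,P,X): not NE [P1→A gives 9>7; P2→Q gives 8>5; P3→W gives 9>4]
(C,P,Y): not NE [P1→D gives 8>7; P3→W gives 9>2]
(C,P,Z): not NE [P1→D gives 9>7; P2→Q gives 9>7; P3→W gives 9>3]
(C,P,W): not NE [P2→R gives 9>4]
(C,Q,X): not NE [P3→W gives 2>0]
(C,Q,Y): not NE [P2→P gives 11>8]
(C,Q,Z): NE
(C,Q,W): not NE [P1→B gives 11>1; P2→R gives 9>5]
(C,R,X): not NE [P1→A gives 8>2; P2→Q gives 8>2; P3→W gives 7>4]
(C,R,Y): not NE [P2→P gives 11>6; P3→W gives 7>5]
(C,R,Z): not NE [P2→Q gives 9>2; P3→W gives 7>5]
(C,R,W): not NE [P1→B gives 9>1]
(D,P,X): not NE [P1→A gives 9>4; P2→R gives 8>1; P3→Y gives 5>4]
(D,P,Y): not NE [P2→Q gives 9>6]
(D,P,Z): not NE [P2→Q gives 8>7; P3→Y gives 5>1]
(D,P,W): not NE [P1→C gives 6>2; P2→R gives 8>1; P3→Y gives 5>0]
(D,Q,X): not NE [P1→C gives 9>3; P3→Z gives 7>1]
(D,Q,Y): not NE [P1→C gives 9>0; P3→Z gives 7>1]
(D,Q,Z): not NE [P1→C gives 11>4]
(D,Q,W): not NE [P1→B gives 11>8; P2→R gives 8>6; P3→Z gives 7>3]
(D,R,X): not NE [P1→A gives 8>3; P3→Z gives 6>2]
(D,R,Y): not NE [P1→C gives 9>5; P2→Q gives 9>1; P3→Z gives 6>0]
(D,R,Z): not NE [P1→C gives 9>2; P2→Q gives 8>7]
(D,R,W): not NE [P1→B gives 9>5; P3→Z gives 6>0]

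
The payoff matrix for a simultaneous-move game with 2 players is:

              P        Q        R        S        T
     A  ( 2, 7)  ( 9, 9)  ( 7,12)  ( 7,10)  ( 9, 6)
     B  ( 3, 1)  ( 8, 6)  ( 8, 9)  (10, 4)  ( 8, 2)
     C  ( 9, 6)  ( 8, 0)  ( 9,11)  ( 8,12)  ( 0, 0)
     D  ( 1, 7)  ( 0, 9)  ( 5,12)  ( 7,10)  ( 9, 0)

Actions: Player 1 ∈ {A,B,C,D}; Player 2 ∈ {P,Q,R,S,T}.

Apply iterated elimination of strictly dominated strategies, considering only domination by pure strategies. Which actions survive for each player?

Survivors P1:{B,C} P2:{R,S}

P2 drop P (R beats it: A:12>7 B:9>1 C:11>6 D:12>7)
P2 drop Q (R beats it: A:12>9 B:9>6 C:11>0 D:12>9)
P2 drop T (R beats it: A:12>6 B:9>2 C:11>0 D:12>0)
P1 drop A (B beats it: R:8>7 S:10>7)
P1 drop D (B beats it: R:8>5 S:10>7)
P1→{B,C} P2→{R,S}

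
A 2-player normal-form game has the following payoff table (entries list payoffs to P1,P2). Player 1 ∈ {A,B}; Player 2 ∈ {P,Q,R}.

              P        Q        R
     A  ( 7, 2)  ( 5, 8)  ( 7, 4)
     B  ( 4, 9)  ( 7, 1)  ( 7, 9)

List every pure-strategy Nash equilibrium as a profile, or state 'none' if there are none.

PSNE = {(B,R)}

(A,P): not NE [P2→Q gives 8>2]
(A,Q): not NE [P1→B gives 7>5]
(A,R): not NE [P2→Q gives 8>4]
(B,P): not NE [P1→A gives 7>4]
(B,Q): not NE [P2→R gives 9>1]
(B,R): NE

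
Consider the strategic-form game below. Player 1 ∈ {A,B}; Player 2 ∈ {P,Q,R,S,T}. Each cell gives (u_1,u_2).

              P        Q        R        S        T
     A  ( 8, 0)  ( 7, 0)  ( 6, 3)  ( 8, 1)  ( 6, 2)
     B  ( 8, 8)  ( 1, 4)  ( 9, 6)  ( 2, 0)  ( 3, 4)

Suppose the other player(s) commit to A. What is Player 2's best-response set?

P2 best: {R}

u_2(P vs A) = 0
u_2(Q vs A) = 0
u_2(R vs A) = 3
u_2(S vs A) = 1
u_2(T vs A) = 2
max payoff 3 at {R}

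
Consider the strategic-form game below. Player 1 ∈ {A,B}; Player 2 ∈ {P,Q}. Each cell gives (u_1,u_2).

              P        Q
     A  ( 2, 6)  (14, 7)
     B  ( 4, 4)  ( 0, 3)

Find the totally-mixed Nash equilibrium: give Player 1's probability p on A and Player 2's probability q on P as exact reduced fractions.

P1 mixes 1/2 on A; P2 mixes 7/8 on P

P1 indiff ⇒ q·2+(1-q)·14 = q·4+(1-q)·0 ⇒ q(-2) = (1-q)(-14) ⇒ q = 7/8
P2 indiff ⇒ p·6+(1-p)·4 = p·7+(1-p)·3 ⇒ p(-1) = (1-p)(-1) ⇒ p = 1/2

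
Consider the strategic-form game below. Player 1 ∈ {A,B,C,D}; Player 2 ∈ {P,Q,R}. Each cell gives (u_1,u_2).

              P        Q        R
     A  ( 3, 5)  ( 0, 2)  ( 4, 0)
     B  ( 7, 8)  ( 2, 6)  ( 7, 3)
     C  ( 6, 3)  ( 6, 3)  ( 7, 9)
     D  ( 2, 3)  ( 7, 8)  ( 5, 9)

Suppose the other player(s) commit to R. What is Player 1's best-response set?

argmax u_1 = {B,C}

u_1(A vs R) = 4
u_1(B vs R) = 7
u_1(C vs R) = 7
u_1(D vs R) = 5
max payoff 7 at {B,C}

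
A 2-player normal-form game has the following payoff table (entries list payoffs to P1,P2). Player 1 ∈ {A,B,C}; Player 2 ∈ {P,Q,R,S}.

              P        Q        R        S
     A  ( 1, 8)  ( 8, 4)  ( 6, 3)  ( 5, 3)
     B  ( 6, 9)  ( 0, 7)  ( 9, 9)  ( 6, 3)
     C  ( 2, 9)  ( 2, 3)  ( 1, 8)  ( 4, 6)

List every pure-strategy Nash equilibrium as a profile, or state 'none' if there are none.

(A,P): not NE [P1→B gives 6>1]
(A,Q): not NE [P2→P gives 8>4]
(A,R): not NE [P1→B gives 9>6; P2→P gives 8>3]
(A,S): not NE [P1→B gives 6>5; P2→P gives 8>3]
(B,P): NE
(B,Q): not NE [P1→A gives 8>0; P2→R gives 9>7]
(B,R): NE
(B,S): not NE [P2→R gives 9>3]
(C,P): not NE [P1→B gives 6>2]
(C,Q): not NE [P1→A gives 8>2; P2→P gives 9>3]
(C,R): not NE [P1→B gives 9>1; P2→P gives 9>8]
(C,S): not NE [P1→B gives 6>4; P2→P gives 9>6]

PSNE = {(B,P), (B,R)}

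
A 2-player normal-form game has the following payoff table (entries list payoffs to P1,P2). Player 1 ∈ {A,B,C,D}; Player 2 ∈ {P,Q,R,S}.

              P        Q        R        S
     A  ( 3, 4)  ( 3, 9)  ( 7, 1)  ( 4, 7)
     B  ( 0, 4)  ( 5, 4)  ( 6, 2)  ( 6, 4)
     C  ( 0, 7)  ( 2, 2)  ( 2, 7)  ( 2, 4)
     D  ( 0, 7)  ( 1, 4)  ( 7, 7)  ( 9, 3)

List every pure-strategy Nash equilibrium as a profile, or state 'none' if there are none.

PSNE = {(B,Q), (D,R)}

(A,P): not NE [P2→Q gives 9>4]
(A,Q): not NE [P1→B gives 5>3]
(A,R): not NE [P2→Q gives 9>1]
(A,S): not NE [P1→D gives 9>4; P2→Q gives 9>7]
(B,P): not NE [P1→A gives 3>0]
(B,Q): NE
(B,R): not NE [P1→D gives 7>6; P2→S gives 4>2]
(B,S): not NE [P1→D gives 9>6]
(C,P): not NE [P1→A gives 3>0]
(C,Q): not NE [P1→B gives 5>2; P2→R gives 7>2]
(C,R): not NE [P1→D gives 7>2]
(C,S): not NE [P1→D gives 9>2; P2→R gives 7>4]
(D,P): not NE [P1→A gives 3>0]
(D,Q): not NE [P1→B gives 5>1; P2→R gives 7>4]
(D,R): NE
(D,S): not NE [P2→R gives 7>3]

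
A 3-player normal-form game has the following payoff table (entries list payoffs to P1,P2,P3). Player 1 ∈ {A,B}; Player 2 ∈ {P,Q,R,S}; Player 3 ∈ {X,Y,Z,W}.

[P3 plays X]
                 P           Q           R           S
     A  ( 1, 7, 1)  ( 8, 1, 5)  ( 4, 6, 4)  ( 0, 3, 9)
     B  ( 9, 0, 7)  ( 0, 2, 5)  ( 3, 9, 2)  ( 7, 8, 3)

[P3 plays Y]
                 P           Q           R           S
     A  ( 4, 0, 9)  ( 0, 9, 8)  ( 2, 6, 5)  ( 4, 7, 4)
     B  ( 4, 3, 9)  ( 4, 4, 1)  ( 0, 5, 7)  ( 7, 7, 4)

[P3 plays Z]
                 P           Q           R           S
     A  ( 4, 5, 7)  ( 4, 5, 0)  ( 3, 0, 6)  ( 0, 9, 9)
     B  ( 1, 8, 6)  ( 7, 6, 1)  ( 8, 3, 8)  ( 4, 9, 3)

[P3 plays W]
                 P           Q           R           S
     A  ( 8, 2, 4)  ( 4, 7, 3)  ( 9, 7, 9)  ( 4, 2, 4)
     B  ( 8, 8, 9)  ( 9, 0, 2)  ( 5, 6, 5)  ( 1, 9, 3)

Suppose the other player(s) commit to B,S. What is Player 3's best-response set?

BR_3 = {Y}

u_3(X vs B,S) = 3
u_3(Y vs B,S) = 4
u_3(Z vs B,S) = 3
u_3(W vs B,S) = 3
max payoff 4 at {Y}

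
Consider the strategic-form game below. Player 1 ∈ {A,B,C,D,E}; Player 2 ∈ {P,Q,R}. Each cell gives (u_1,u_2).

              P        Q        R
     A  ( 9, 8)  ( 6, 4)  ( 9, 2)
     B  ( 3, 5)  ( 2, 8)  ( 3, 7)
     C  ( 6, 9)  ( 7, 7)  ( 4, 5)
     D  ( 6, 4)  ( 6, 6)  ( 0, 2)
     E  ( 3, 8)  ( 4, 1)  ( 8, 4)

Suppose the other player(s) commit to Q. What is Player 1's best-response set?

u_1(A vs Q) = 6
u_1(B vs Q) = 2
u_1(C vs Q) = 7
u_1(D vs Q) = 6
u_1(E vs Q) = 4
max payoff 7 at {C}

P1 best: {C}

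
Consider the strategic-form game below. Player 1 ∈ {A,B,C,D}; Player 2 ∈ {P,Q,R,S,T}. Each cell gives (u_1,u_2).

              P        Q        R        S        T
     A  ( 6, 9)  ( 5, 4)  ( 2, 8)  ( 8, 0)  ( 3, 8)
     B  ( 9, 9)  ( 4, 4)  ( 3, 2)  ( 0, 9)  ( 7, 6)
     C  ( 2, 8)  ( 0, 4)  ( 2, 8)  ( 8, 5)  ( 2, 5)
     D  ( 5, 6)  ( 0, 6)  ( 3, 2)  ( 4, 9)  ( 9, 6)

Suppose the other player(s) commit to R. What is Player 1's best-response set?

u_1(A vs R) = 2
u_1(B vs R) = 3
u_1(C vs R) = 2
u_1(D vs R) = 3
max payoff 3 at {B,D}

argmax u_1 = {B,D}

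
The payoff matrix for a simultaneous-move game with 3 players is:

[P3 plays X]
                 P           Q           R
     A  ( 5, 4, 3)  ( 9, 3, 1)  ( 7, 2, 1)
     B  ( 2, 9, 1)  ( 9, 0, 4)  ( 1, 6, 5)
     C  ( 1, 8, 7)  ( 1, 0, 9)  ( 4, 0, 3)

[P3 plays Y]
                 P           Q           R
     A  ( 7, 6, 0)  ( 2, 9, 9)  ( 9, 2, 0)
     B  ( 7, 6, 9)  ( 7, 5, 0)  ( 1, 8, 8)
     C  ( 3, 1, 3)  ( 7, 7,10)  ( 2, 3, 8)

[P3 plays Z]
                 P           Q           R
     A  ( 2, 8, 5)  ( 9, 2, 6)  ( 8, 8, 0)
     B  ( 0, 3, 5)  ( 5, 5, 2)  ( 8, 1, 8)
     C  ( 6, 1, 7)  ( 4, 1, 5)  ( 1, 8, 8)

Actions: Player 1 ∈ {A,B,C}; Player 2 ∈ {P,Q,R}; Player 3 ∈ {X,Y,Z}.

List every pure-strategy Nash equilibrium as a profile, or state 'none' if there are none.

(A,P,X): not NE [P3→Z gives 5>3]
(A,P,Y): not NE [P2→Q gives 9>6; P3→Z gives 5>0]
(A,P,Z): not NE [P1→C gives 6>2]
(A,Q,X): not NE [P2→P gives 4>3; P3→Y gives 9>1]
(A,Q,Y): not NE [P1→C gives 7>2]
(A,Q,Z): not NE [P2→R gives 8>2; P3→Y gives 9>6]
(A,R,X): not NE [P2→P gives 4>2]
(A,R,Y): not NE [P2→Q gives 9>2; P3→X gives 1>0]
(A,R,Z): not NE [P3→X gives 1>0]
(B,P,X): not NE [P1→A gives 5>2; P3→Y gives 9>1]
(B,P,Y): not NE [P2→R gives 8>6]
(B,P,Z): not NE [P1→C gives 6>0; P2→Q gives 5>3; P3→Y gives 9>5]
(B,Q,X): not NE [P2→P gives 9>0]
(B,Q,Y): not NE [P2→R gives 8>5; P3→X gives 4>0]
(B,Q,Z): not NE [P1→A gives 9>5; P3→X gives 4>2]
(B,R,X): not NE [P1→A gives 7>1; P2→P gives 9>6; P3→Z gives 8>5]
(B,R,Y): not NE [P1→A gives 9>1]
(B,R,Z): not NE [P2→Q gives 5>1]
(C,P,X): not NE [P1→A gives 5>1]
(C,P,Y): not NE [P1→B gives 7>3; P2→Q gives 7>1; P3→Z gives 7>3]
(C,P,Z): not NE [P2→R gives 8>1]
(C,Q,X): not NE [P1→B gives 9>1; P2→P gives 8>0; P3→Y gives 10>9]
(C,Q,Y): NE
(C,Q,Z): not NE [P1→A gives 9>4; P2→R gives 8>1; P3→Y gives 10>5]
(C,R,X): not NE [P1→A gives 7>4; P2→P gives 8>0; P3→Z gives 8>3]
(C,R,Y): not NE [P1→A gives 9>2; P2→Q gives 7>3]
(C,R,Z): not NE [P1→B gives 8>1]

PSNE = {(C,Q,Y)}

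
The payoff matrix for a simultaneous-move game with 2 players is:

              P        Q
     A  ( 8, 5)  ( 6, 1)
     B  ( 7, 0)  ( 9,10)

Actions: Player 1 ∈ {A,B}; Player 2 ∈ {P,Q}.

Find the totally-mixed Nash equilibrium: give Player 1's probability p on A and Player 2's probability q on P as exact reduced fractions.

P1 indiff ⇒ q·8+(1-q)·6 = q·7+(1-q)·9 ⇒ q(1) = (1-q)(3) ⇒ q = 3/4
P2 indiff ⇒ p·5+(1-p)·0 = p·1+(1-p)·10 ⇒ p(4) = (1-p)(10) ⇒ p = 5/7

P1 mixes 5/7 on A; P2 mixes 3/4 on P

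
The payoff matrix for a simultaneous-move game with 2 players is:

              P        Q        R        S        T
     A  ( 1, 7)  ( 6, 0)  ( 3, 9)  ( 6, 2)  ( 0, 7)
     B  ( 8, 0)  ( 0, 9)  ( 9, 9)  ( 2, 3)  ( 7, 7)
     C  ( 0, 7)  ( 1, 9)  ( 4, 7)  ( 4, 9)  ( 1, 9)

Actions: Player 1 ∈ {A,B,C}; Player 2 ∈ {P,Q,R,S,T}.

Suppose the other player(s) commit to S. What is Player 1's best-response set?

u_1(A vs S) = 6
u_1(B vs S) = 2
u_1(C vs S) = 4
max payoff 6 at {A}

BR_1 = {A}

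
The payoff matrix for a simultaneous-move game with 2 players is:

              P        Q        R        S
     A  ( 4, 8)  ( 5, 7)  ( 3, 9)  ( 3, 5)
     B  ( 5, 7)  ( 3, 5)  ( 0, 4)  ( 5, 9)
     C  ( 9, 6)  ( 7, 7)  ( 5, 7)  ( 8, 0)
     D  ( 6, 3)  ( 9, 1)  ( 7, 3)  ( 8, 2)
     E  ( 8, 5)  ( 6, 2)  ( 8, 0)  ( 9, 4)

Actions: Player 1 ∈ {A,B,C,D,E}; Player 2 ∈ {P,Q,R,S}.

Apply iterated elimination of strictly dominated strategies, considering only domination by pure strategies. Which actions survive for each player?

IESDS → P1:{C,D,E} P2:{P,Q,R}

P1 drop A (C beats it: P:9>4 Q:7>5 R:5>3 S:8>3)
P1 drop B (C beats it: P:9>5 Q:7>3 R:5>0 S:8>5)
P2 drop S (P beats it: C:6>0 D:3>2 E:5>4)
P1→{C,D,E} P2→{P,Q,R}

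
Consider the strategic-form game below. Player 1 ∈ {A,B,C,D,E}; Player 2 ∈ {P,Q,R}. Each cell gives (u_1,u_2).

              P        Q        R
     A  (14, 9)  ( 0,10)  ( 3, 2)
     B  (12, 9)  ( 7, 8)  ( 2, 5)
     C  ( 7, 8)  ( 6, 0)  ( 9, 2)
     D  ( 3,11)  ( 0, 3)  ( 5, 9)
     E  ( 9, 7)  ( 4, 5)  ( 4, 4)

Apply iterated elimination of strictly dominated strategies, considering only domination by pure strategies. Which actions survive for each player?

Remaining: P1:{A,B} P2:{P,Q}

P1 drop D (C beats it: P:7>3 Q:6>0 R:9>5)
P2 drop R (P beats it: A:9>2 B:9>5 C:8>2 E:7>4)
P1 drop C (B beats it: P:12>7 Q:7>6)
P1 drop E (B beats it: P:12>9 Q:7>4)
P1→{A,B} P2→{P,Q}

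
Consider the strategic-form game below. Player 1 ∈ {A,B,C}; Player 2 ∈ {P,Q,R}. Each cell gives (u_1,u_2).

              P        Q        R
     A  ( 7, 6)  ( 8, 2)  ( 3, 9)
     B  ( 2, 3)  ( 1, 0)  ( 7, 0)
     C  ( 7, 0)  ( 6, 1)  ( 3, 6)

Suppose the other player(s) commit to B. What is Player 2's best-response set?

u_2(P vs B) = 3
u_2(Q vs B) = 0
u_2(R vs B) = 0
max payoff 3 at {P}

BR_2 = {P}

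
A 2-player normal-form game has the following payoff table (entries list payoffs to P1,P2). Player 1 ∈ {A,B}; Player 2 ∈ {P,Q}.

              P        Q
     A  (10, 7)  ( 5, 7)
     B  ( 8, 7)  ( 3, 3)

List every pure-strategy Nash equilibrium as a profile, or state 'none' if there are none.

(A,P): NE
(A,Q): NE
(B,P): not NE [P1→A gives 10>8]
(B,Q): not NE [P1→A gives 5>3; P2→P gives 7>3]

NE set: (A,P), (A,Q)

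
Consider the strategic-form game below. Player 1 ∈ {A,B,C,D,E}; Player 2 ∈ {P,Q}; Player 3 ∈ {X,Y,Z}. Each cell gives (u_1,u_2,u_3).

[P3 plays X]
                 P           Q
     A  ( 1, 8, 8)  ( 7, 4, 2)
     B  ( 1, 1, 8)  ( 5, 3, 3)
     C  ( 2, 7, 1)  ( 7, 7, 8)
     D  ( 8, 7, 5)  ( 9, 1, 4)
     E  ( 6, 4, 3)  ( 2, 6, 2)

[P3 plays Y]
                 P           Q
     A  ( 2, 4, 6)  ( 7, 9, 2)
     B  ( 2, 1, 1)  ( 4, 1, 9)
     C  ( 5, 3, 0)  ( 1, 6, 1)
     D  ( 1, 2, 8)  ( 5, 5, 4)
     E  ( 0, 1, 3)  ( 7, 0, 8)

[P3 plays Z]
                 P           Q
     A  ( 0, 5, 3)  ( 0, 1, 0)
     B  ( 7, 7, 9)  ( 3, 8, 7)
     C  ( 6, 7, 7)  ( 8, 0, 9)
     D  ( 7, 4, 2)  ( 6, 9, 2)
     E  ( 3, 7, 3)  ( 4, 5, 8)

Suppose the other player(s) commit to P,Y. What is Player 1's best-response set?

BR_1 = {C}

u_1(A vs P,Y) = 2
u_1(B vs P,Y) = 2
u_1(C vs P,Y) = 5
u_1(D vs P,Y) = 1
u_1(E vs P,Y) = 0
max payoff 5 at {C}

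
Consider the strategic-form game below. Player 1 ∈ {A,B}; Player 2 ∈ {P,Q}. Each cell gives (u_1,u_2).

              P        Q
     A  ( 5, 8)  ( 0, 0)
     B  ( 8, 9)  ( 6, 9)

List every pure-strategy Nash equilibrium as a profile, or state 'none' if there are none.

(A,P): not NE [P1→B gives 8>5]
(A,Q): not NE [P1→B gives 6>0; P2→P gives 8>0]
(B,P): NE
(B,Q): NE

Nash profiles: (B,P), (B,Q)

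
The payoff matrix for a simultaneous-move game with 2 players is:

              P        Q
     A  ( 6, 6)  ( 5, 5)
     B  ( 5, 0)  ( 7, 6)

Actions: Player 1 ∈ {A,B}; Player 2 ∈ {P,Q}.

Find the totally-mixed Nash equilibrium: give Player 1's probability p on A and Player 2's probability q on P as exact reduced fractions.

P1 indiff ⇒ q·6+(1-q)·5 = q·5+(1-q)·7 ⇒ q(1) = (1-q)(2) ⇒ q = 2/3
P2 indiff ⇒ p·6+(1-p)·0 = p·5+(1-p)·6 ⇒ p(1) = (1-p)(6) ⇒ p = 6/7

p=6/7, q=2/3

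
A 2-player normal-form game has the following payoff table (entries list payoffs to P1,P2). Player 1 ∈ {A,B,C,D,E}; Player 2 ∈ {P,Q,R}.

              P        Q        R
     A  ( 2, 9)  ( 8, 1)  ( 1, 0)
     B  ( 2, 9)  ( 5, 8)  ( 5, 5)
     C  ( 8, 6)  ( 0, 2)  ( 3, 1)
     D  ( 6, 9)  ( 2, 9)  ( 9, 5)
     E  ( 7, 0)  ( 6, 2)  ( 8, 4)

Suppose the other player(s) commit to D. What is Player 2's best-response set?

P2 best: {P,Q}

u_2(P vs D) = 9
u_2(Q vs D) = 9
u_2(R vs D) = 5
max payoff 9 at {P,Q}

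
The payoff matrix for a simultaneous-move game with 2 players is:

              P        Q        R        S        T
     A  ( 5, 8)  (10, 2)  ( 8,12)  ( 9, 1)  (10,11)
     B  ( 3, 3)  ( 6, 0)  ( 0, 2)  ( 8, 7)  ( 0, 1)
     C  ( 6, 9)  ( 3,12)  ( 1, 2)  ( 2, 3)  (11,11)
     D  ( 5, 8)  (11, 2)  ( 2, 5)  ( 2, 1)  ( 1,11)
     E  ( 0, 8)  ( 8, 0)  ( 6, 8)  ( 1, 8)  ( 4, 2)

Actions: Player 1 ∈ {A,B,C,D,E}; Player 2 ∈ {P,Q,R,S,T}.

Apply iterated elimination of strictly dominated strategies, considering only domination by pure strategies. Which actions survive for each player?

IESDS → P1:{A,C,D} P2:{Q,R,T}

P1 drop B (A beats it: P:5>3 Q:10>6 R:8>0 S:9>8 T:10>0)
P1 drop E (A beats it: P:5>0 Q:10>8 R:8>6 S:9>1 T:10>4)
P2 drop P (T beats it: A:11>8 C:11>9 D:11>8)
P2 drop S (Q beats it: A:2>1 C:12>3 D:2>1)
P1→{A,C,D} P2→{Q,R,T}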